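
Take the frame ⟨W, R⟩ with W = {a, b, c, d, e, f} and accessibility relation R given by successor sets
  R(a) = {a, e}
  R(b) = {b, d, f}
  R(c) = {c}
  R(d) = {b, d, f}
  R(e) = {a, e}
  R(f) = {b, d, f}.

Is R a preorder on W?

Yes

Reflexive: yes — every world is R-related to itself.
Transitive: yes — every two-step R-path is closed by a direct edge.
So R is a preorder.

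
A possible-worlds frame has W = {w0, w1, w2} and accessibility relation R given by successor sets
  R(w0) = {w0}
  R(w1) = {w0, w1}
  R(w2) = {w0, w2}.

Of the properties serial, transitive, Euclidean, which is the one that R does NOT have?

Euclidean

Serial: yes — every world has a successor (e.g. w0 R w0).
Transitive: yes — every two-step R-path is closed by a direct edge.
Euclidean: no — w1 R w0 and w1 R w1, but not w0 R w1.
Only Euclidean fails.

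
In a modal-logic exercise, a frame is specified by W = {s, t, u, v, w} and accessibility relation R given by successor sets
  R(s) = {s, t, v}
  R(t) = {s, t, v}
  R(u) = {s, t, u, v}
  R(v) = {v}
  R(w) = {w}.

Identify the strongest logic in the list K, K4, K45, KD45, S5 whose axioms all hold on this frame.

Transitive (axiom 4): yes — every two-step R-path is closed by a direct edge.
Euclidean (axiom 5): no — s R v and s R t, but not v R t.
Serial (axiom D): yes — every world has a successor (e.g. s R s).
Reflexive (axiom T): yes — every world is R-related to itself.
So F validates K, K4; K45 would additionally require R to be Euclidean. The strongest is K4.

K4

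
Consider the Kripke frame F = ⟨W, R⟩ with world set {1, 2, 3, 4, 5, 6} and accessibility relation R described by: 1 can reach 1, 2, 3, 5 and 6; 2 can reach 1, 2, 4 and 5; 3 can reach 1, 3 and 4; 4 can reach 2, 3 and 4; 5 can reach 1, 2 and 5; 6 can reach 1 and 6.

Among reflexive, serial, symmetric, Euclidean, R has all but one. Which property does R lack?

Reflexive: yes — every world is R-related to itself.
Serial: yes — every world has a successor (e.g. 1 R 1).
Symmetric: yes — every pair in R has its reverse in R.
Euclidean: no — 1 R 2 and 1 R 3, but not 2 R 3.
Only Euclidean fails.

Euclidean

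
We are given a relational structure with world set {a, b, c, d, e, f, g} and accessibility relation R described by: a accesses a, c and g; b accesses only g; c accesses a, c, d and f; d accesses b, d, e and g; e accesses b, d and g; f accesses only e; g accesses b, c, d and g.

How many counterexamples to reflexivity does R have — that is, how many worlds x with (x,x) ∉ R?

Enumerating: b, e, f.

3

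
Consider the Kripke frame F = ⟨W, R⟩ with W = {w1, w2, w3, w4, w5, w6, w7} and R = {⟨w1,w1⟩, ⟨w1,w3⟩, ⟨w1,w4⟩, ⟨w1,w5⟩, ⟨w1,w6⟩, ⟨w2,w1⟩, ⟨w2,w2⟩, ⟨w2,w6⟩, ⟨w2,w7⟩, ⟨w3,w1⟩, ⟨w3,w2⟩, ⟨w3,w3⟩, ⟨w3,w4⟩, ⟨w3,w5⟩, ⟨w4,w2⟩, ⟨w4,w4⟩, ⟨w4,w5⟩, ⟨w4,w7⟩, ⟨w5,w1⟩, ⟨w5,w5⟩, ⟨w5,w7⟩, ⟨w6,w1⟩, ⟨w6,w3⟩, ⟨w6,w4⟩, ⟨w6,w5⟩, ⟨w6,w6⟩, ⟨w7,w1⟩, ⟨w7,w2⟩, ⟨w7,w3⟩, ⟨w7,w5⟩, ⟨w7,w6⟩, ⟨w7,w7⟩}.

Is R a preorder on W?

Reflexive: yes — every world is R-related to itself.
Transitive: no — w1 R w3 and w3 R w2, but not w1 R w2.
So R is not a preorder.

No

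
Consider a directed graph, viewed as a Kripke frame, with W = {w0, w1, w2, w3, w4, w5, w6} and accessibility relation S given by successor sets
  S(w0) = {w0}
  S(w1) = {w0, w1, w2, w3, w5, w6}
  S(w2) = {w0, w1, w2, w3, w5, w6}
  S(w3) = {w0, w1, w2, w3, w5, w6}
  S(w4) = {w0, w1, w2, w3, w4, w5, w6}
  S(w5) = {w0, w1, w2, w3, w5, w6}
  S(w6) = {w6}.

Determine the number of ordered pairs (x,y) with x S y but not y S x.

Enumerating: (w1,w0), (w1,w6), (w2,w0), (w2,w6), (w3,w0), (w3,w6), (w4,w0), (w4,w1), (w4,w2), (w4,w3), (w4,w5), (w4,w6), (w5,w0), (w5,w6).

14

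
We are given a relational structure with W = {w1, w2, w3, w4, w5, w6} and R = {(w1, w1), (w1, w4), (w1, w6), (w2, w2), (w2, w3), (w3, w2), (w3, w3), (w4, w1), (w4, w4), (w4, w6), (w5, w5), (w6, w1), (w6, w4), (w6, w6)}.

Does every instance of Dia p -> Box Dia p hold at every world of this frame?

Yes

By correspondence theory, 5 is valid on a frame iff R is Euclidean.
Euclidean: yes — any two successors of a common world are R-related.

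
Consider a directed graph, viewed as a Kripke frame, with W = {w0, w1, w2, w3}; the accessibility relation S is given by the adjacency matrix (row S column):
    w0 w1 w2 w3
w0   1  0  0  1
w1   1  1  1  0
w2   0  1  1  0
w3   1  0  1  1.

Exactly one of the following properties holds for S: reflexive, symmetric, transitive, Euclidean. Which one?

Reflexive: yes — every world is S-related to itself.
Symmetric: no — w1 S w0 but not w0 S w1.
Transitive: no — w0 S w3 and w3 S w2, but not w0 S w2.
Euclidean: no — w1 S w0 and w1 S w2, but not w0 S w2.
Only reflexive holds.

reflexive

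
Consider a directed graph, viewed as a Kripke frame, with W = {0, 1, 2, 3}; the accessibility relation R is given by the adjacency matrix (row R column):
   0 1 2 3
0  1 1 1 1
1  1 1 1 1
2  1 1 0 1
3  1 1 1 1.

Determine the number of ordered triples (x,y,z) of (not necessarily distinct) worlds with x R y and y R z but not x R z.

3

Enumerating: (2,0,2), (2,1,2), (2,3,2).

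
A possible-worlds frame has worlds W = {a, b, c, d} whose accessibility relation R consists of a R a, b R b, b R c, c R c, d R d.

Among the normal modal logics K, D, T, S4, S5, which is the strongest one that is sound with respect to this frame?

Serial (axiom D): yes — every world has a successor (e.g. a R a).
Reflexive (axiom T): yes — every world is R-related to itself.
Transitive (axiom 4): yes — every two-step R-path is closed by a direct edge.
Euclidean (axiom 5): no — b R c and b R b, but not c R b.
So F validates K, D, T, S4; S5 would additionally require R to be Euclidean. The strongest is S4.

S4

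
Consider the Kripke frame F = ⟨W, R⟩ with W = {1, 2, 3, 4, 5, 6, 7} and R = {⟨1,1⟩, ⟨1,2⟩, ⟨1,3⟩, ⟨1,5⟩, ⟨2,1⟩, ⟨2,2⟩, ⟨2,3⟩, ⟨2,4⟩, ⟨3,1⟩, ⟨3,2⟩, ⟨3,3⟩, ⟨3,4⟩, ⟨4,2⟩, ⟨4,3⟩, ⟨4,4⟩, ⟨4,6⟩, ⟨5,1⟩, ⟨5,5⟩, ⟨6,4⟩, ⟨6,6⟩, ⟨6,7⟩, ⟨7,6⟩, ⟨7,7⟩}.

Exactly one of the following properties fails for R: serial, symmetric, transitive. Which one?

transitive

Serial: yes — every world has a successor (e.g. 1 R 1).
Symmetric: yes — every pair in R has its reverse in R.
Transitive: no — 1 R 2 and 2 R 4, but not 1 R 4.
Only transitive fails.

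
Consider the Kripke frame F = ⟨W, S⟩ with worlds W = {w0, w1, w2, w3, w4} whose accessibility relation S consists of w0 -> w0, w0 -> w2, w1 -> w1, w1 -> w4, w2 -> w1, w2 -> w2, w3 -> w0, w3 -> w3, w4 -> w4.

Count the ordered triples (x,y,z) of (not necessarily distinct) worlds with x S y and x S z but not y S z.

Enumerating: (w0,w2,w0), (w1,w4,w1), (w2,w1,w2), (w3,w0,w3).

4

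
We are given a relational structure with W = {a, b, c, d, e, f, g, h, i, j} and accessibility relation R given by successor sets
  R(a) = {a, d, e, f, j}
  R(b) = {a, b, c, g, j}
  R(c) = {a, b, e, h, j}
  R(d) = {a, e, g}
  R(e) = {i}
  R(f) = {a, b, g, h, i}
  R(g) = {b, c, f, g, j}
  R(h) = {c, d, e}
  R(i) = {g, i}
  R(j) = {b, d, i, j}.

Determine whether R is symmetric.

No

Symmetric: no — a R e but not e R a.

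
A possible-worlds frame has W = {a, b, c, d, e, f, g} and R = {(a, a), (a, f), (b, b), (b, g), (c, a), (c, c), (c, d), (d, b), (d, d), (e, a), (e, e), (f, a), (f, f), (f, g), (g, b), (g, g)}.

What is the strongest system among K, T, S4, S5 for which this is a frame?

T

Reflexive (axiom T): yes — every world is R-related to itself.
Transitive (axiom 4): no — a R f and f R g, but not a R g.
Euclidean (axiom 5): no — c R a and c R d, but not a R d.
So F validates K, T; S4 would additionally require R to be transitive. The strongest is T.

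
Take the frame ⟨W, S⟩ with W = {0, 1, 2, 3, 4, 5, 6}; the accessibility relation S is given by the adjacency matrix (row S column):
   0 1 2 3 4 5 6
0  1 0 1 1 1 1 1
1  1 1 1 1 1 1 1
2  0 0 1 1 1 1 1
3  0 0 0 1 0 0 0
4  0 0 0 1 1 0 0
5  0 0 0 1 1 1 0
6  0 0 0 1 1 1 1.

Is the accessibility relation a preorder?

Reflexive: yes — every world is S-related to itself.
Transitive: yes — every two-step S-path is closed by a direct edge.
So S is a preorder.

Yes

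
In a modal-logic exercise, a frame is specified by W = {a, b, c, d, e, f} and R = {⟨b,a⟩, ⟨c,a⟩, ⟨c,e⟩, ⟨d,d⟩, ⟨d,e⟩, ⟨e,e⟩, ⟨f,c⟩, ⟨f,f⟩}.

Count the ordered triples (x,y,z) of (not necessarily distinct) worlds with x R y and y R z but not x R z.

Enumerating: (f,c,a), (f,c,e).

2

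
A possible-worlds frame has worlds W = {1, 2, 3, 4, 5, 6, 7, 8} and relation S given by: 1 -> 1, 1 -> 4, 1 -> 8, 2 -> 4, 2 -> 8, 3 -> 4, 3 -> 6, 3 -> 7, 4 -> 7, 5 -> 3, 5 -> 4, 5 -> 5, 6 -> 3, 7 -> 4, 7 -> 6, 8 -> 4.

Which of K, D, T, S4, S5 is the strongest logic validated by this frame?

D

Serial (axiom D): yes — every world has a successor (e.g. 1 S 1).
Reflexive (axiom T): no — 2 is not related to itself.
Transitive (axiom 4): no — 1 S 4 and 4 S 7, but not 1 S 7.
Euclidean (axiom 5): no — 1 S 4 and 1 S 8, but not 4 S 8.
So F validates K, D; T would additionally require S to be reflexive. The strongest is D.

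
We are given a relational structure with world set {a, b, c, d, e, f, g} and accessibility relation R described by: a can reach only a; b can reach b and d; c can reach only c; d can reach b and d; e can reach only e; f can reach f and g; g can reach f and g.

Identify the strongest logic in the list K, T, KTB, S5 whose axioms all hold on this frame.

S5

Reflexive (axiom T): yes — every world is R-related to itself.
Symmetric (axiom B): yes — every pair in R has its reverse in R.
Euclidean (axiom 5): yes — any two successors of a common world are R-related.
So F validates K, T, KTB, S5. The strongest is S5.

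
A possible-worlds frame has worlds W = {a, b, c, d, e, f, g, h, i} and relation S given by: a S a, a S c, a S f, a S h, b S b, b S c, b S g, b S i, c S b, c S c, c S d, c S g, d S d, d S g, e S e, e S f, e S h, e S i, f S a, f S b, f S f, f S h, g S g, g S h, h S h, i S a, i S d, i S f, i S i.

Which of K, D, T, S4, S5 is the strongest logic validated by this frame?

Serial (axiom D): yes — every world has a successor (e.g. a S a).
Reflexive (axiom T): yes — every world is S-related to itself.
Transitive (axiom 4): no — a S c and c S b, but not a S b.
Euclidean (axiom 5): no — a S c and a S f, but not c S f.
So F validates K, D, T; S4 would additionally require S to be transitive. The strongest is T.

T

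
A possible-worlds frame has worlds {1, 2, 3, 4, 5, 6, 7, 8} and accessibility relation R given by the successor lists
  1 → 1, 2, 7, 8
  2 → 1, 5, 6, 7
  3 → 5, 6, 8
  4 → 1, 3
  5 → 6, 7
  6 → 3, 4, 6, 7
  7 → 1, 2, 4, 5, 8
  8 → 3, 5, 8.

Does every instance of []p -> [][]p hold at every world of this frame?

No

By correspondence theory, 4 is valid on a frame iff R is transitive.
Transitive: no — 1 R 2 and 2 R 5, but not 1 R 5.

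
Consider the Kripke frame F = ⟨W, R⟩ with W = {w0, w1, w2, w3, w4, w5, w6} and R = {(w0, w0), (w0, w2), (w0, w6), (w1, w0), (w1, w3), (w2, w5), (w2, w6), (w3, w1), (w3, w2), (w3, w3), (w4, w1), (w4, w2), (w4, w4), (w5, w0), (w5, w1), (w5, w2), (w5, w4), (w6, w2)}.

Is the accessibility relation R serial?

Yes

Serial: yes — every world has a successor (e.g. w0 R w0).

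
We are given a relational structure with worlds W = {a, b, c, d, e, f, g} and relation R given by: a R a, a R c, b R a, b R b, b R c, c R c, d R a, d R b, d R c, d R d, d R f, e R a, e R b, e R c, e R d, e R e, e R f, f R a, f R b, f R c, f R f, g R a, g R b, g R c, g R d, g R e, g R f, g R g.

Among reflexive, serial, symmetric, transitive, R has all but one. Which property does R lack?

Reflexive: yes — every world is R-related to itself.
Serial: yes — every world has a successor (e.g. a R a).
Symmetric: no — a R c but not c R a.
Transitive: yes — every two-step R-path is closed by a direct edge.
Only symmetric fails.

symmetric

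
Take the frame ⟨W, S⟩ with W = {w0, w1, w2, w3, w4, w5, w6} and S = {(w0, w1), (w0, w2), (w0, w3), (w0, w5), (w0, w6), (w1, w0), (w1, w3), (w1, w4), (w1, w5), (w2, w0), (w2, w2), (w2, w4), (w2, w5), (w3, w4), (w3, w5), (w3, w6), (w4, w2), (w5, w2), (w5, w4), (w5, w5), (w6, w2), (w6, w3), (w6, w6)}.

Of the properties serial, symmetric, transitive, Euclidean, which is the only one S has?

Serial: yes — every world has a successor (e.g. w0 S w1).
Symmetric: no — w0 S w3 but not w3 S w0.
Transitive: no — w0 S w1 and w1 S w4, but not w0 S w4.
Euclidean: no — w0 S w1 and w0 S w2, but not w1 S w2.
Only serial holds.

serial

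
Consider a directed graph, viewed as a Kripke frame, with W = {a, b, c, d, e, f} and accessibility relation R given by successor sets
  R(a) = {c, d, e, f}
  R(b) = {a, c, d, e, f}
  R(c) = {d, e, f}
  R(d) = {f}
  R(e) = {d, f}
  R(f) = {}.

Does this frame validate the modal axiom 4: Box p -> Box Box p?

Yes

Axiom 4 corresponds to the accessibility relation being transitive.
Transitive: yes — every two-step R-path is closed by a direct edge.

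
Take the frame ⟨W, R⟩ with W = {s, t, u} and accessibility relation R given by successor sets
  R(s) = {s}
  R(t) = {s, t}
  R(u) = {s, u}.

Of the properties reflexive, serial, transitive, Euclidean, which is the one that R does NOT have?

Euclidean

Reflexive: yes — every world is R-related to itself.
Serial: yes — every world has a successor (e.g. s R s).
Transitive: yes — every two-step R-path is closed by a direct edge.
Euclidean: no — t R s and t R t, but not s R t.
Only Euclidean fails.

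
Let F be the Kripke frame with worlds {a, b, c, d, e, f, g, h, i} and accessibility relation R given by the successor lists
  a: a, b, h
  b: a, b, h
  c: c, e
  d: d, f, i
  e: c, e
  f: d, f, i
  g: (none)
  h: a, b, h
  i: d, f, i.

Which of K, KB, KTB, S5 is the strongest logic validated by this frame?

KB

Symmetric (axiom B): yes — every pair in R has its reverse in R.
Reflexive (axiom T): no — g is not related to itself.
Euclidean (axiom 5): yes — any two successors of a common world are R-related.
So F validates K, KB; KTB would additionally require R to be reflexive. The strongest is KB.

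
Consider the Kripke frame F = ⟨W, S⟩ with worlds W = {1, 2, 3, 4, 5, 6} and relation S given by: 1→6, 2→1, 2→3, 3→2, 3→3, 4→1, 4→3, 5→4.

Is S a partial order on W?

No

Reflexive: no — 1 is not related to itself.
Transitive: no — 2 S 1 and 1 S 6, but not 2 S 6.
Antisymmetric: no — 2 S 3 and 3 S 2 with 2 ≠ 3.
So S is not a partial order.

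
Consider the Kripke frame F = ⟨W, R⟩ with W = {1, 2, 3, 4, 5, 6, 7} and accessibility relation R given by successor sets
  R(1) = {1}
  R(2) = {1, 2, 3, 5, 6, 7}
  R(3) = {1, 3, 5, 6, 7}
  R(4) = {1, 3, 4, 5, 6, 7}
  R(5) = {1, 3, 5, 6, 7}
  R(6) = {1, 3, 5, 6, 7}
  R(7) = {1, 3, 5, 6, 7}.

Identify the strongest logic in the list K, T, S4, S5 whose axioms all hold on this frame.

Reflexive (axiom T): yes — every world is R-related to itself.
Transitive (axiom 4): yes — every two-step R-path is closed by a direct edge.
Euclidean (axiom 5): no — 2 R 1 and 2 R 3, but not 1 R 3.
So F validates K, T, S4; S5 would additionally require R to be Euclidean. The strongest is S4.

S4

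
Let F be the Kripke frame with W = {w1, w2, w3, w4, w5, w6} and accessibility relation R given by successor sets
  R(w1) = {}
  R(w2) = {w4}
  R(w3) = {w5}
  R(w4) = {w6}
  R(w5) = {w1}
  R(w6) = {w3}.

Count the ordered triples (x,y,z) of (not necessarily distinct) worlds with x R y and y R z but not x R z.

Enumerating: (w2,w4,w6), (w3,w5,w1), (w4,w6,w3), (w6,w3,w5).

4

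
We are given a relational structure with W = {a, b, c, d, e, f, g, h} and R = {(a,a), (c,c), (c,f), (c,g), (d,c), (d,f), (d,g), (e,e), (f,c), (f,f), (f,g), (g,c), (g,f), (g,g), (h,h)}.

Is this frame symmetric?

No

Symmetric: no — d R c but not c R d.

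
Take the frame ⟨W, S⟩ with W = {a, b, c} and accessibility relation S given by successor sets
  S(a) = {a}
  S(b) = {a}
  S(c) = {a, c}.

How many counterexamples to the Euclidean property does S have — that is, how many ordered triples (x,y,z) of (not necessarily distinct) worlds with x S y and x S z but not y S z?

Enumerating: (c,a,c).

1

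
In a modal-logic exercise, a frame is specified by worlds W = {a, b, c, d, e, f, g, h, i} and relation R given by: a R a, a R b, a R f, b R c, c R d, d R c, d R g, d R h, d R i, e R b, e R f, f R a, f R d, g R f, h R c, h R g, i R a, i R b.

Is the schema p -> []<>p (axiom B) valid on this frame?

By correspondence theory, B is valid on a frame iff R is symmetric.
Symmetric: no — a R b but not b R a.

No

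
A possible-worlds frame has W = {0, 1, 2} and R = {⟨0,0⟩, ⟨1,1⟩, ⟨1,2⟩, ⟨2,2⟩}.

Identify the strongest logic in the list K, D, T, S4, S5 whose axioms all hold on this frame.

S4

Serial (axiom D): yes — every world has a successor (e.g. 0 R 0).
Reflexive (axiom T): yes — every world is R-related to itself.
Transitive (axiom 4): yes — every two-step R-path is closed by a direct edge.
Euclidean (axiom 5): no — 1 R 2 and 1 R 1, but not 2 R 1.
So F validates K, D, T, S4; S5 would additionally require R to be Euclidean. The strongest is S4.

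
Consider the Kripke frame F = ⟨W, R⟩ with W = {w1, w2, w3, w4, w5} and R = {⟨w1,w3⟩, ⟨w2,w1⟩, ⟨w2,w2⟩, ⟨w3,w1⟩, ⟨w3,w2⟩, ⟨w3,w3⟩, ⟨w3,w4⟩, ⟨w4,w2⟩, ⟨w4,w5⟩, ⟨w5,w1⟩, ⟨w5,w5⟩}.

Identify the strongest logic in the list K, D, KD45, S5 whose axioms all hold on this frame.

D

Serial (axiom D): yes — every world has a successor (e.g. w1 R w3).
Transitive (axiom 4): no — w1 R w3 and w3 R w2, but not w1 R w2.
Euclidean (axiom 5): no — w3 R w1 and w3 R w2, but not w1 R w2.
Reflexive (axiom T): no — w1 is not related to itself.
So F validates K, D; KD45 would additionally require R to be Euclidean and transitive. The strongest is D.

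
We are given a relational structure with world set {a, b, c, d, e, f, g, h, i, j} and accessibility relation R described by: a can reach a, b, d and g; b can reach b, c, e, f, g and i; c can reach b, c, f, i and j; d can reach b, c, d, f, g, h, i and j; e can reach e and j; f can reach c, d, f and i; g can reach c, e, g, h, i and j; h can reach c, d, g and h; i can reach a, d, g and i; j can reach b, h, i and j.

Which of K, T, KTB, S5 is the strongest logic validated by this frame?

Reflexive (axiom T): yes — every world is R-related to itself.
Symmetric (axiom B): no — a R b but not b R a.
Euclidean (axiom 5): no — a R b and a R d, but not b R d.
So F validates K, T; KTB would additionally require R to be symmetric. The strongest is T.

T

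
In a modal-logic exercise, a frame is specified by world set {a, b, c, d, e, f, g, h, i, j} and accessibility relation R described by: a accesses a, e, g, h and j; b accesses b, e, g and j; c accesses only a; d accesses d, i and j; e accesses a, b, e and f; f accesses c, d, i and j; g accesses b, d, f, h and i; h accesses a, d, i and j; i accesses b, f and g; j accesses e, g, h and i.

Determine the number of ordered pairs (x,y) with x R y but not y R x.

19

Enumerating: (a,g), (a,j), (b,j), (c,a), (d,i), (d,j), (e,f), (f,c), (f,d), (f,j), (g,d), (g,f), … and 7 more.
Total: 19.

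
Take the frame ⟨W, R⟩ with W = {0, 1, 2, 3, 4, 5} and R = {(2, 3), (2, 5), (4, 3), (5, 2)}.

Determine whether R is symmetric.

Symmetric: no — 2 R 3 but not 3 R 2.

No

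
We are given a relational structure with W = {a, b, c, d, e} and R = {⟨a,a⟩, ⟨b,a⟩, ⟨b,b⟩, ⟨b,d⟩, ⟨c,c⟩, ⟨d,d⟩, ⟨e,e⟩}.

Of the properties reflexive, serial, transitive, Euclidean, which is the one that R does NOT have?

Reflexive: yes — every world is R-related to itself.
Serial: yes — every world has a successor (e.g. a R a).
Transitive: yes — every two-step R-path is closed by a direct edge.
Euclidean: no — b R a and b R d, but not a R d.
Only Euclidean fails.

Euclidean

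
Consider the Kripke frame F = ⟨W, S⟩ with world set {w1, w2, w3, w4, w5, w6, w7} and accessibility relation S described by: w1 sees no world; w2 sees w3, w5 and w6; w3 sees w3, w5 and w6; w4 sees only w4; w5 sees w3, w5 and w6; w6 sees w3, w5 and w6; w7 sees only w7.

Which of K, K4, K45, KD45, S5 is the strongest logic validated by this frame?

Transitive (axiom 4): yes — every two-step S-path is closed by a direct edge.
Euclidean (axiom 5): yes — any two successors of a common world are S-related.
Serial (axiom D): no — w1 has no S-successor.
Reflexive (axiom T): no — w1 is not related to itself.
So F validates K, K4, K45; KD45 would additionally require S to be serial. The strongest is K45.

K45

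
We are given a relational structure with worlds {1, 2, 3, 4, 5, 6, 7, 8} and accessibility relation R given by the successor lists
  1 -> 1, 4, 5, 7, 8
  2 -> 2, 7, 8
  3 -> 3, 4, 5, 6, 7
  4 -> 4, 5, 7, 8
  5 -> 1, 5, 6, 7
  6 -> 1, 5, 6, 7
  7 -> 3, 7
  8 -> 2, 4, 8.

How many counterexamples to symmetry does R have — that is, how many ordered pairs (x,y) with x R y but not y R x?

Enumerating: (1,4), (1,7), (1,8), (2,7), (3,4), (3,5), (3,6), (4,5), (4,7), (5,7), (6,1), (6,7).

12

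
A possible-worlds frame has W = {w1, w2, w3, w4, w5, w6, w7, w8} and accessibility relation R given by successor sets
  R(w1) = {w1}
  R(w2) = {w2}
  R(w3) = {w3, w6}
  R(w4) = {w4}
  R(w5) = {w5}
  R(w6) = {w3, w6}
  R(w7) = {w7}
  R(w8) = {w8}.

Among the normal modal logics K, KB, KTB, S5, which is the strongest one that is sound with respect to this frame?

Symmetric (axiom B): yes — every pair in R has its reverse in R.
Reflexive (axiom T): yes — every world is R-related to itself.
Euclidean (axiom 5): yes — any two successors of a common world are R-related.
So F validates K, KB, KTB, S5. The strongest is S5.

S5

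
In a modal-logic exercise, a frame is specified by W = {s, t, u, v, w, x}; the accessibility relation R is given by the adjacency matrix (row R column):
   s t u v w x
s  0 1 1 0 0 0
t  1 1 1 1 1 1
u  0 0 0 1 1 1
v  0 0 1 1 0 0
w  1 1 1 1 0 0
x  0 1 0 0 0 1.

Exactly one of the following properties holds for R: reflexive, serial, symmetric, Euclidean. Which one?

serial

Reflexive: no — s is not related to itself.
Serial: yes — every world has a successor (e.g. s R t).
Symmetric: no — s R u but not u R s.
Euclidean: no — s R u and s R t, but not u R t.
Only serial holds.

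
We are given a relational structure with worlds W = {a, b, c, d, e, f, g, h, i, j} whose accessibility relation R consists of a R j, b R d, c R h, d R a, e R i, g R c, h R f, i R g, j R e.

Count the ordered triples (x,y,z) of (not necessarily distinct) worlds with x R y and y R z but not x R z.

8

Enumerating: (a,j,e), (b,d,a), (c,h,f), (d,a,j), (e,i,g), (g,c,h), (i,g,c), (j,e,i).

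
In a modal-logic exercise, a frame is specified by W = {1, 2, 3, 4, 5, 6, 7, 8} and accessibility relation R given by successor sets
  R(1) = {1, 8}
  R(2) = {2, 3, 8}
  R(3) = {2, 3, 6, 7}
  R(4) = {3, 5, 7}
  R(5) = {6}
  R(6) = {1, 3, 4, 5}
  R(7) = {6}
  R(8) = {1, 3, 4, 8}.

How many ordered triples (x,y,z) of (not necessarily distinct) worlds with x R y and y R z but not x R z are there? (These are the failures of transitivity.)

Enumerating: (1,8,3), (1,8,4), (2,3,6), (2,3,7), (2,8,1), (2,8,4), (3,2,8), (3,6,1), (3,6,4), (3,6,5), (4,3,2), (4,3,6), … and 21 more.
Total: 33.

33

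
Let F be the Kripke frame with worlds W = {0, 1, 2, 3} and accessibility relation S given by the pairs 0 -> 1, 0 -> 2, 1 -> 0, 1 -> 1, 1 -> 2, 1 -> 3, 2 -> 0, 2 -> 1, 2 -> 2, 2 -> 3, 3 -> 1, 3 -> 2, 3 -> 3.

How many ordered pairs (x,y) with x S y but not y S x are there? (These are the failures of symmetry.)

0

S is symmetric; there are no such tuples.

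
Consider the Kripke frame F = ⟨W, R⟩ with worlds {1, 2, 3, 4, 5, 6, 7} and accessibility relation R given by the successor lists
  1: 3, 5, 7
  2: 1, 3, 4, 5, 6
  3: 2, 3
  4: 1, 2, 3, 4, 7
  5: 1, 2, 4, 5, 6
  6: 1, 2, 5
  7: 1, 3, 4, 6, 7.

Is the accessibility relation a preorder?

No

Reflexive: no — 1 is not related to itself.
Transitive: no — 1 R 3 and 3 R 2, but not 1 R 2.
So R is not a preorder.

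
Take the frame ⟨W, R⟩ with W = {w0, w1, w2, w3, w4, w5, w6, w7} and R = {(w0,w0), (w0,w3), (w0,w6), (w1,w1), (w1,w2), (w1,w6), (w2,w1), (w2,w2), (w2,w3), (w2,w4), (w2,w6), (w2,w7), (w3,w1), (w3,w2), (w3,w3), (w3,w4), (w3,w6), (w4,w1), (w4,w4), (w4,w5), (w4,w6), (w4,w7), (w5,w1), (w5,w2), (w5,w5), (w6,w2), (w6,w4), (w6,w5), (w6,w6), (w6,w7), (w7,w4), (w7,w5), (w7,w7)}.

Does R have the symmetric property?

Symmetric: no — w0 R w3 but not w3 R w0.

No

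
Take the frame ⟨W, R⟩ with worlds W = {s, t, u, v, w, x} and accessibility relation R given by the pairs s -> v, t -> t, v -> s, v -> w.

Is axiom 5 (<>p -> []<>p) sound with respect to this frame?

No

By correspondence theory, 5 is valid on a frame iff R is Euclidean.
Euclidean: no — v R s and v R w, but not s R w.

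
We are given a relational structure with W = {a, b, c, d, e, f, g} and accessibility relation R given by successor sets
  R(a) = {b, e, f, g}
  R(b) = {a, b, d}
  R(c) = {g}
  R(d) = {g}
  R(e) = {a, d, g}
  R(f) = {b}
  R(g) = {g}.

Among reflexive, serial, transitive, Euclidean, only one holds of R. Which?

serial

Reflexive: no — a is not related to itself.
Serial: yes — every world has a successor (e.g. a R b).
Transitive: no — a R b and b R d, but not a R d.
Euclidean: no — a R b and a R e, but not b R e.
Only serial holds.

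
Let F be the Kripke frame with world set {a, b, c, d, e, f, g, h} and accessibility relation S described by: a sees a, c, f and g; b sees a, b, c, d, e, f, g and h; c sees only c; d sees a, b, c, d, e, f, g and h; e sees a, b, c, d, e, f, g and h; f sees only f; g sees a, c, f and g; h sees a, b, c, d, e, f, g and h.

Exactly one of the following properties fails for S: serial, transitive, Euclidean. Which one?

Euclidean

Serial: yes — every world has a successor (e.g. a S a).
Transitive: yes — every two-step S-path is closed by a direct edge.
Euclidean: no — a S c and a S f, but not c S f.
Only Euclidean fails.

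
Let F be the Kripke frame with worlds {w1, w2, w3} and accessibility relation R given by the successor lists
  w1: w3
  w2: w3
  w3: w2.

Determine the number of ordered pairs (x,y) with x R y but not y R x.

1

Enumerating: (w1,w3).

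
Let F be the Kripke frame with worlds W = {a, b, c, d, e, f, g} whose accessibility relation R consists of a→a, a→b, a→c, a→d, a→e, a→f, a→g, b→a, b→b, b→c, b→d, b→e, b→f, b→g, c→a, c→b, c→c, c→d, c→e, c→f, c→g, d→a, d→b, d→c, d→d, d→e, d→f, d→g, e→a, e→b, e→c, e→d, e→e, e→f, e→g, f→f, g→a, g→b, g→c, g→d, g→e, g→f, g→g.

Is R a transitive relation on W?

Yes

Transitive: yes — every two-step R-path is closed by a direct edge.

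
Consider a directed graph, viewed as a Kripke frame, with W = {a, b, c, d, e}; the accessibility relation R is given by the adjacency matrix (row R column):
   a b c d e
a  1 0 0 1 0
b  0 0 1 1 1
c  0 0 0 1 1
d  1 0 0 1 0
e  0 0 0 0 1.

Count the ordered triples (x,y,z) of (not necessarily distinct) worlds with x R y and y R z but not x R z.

Enumerating: (b,d,a), (c,d,a).

2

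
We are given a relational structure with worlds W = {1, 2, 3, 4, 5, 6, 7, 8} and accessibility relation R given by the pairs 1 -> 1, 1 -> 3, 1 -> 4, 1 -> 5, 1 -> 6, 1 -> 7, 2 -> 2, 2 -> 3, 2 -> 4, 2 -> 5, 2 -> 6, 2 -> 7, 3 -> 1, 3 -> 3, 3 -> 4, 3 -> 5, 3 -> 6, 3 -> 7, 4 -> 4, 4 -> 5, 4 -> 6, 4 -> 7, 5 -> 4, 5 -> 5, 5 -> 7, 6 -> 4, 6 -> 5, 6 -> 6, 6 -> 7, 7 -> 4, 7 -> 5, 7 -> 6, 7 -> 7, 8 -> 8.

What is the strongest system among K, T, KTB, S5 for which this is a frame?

T

Reflexive (axiom T): yes — every world is R-related to itself.
Symmetric (axiom B): no — 1 R 4 but not 4 R 1.
Euclidean (axiom 5): no — 1 R 4 and 1 R 3, but not 4 R 3.
So F validates K, T; KTB would additionally require R to be symmetric. The strongest is T.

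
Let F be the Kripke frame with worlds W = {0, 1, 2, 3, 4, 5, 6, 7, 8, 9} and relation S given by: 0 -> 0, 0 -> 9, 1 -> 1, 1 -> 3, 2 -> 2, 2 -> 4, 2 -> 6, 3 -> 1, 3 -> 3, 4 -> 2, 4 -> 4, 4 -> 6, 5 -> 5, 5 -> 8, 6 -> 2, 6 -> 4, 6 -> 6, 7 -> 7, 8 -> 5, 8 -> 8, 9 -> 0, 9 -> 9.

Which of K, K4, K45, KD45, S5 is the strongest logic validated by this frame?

S5

Transitive (axiom 4): yes — every two-step S-path is closed by a direct edge.
Euclidean (axiom 5): yes — any two successors of a common world are S-related.
Serial (axiom D): yes — every world has a successor (e.g. 0 S 0).
Reflexive (axiom T): yes — every world is S-related to itself.
So F validates K, K4, K45, KD45, S5. The strongest is S5.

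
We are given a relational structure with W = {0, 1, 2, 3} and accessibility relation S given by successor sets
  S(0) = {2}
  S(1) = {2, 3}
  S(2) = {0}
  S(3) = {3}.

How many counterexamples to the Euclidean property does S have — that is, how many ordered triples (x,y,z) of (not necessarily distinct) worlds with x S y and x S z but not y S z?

5

Enumerating: (0,2,2), (1,2,2), (1,2,3), (1,3,2), (2,0,0).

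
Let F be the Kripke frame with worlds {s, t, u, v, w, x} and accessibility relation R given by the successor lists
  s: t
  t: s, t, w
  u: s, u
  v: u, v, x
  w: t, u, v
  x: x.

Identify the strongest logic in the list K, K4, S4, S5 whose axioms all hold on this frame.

Transitive (axiom 4): no — s R t and t R w, but not s R w.
Reflexive (axiom T): no — s is not related to itself.
Euclidean (axiom 5): no — t R s and t R w, but not s R w.
So F validates K; K4 would additionally require R to be transitive. The strongest is K.

K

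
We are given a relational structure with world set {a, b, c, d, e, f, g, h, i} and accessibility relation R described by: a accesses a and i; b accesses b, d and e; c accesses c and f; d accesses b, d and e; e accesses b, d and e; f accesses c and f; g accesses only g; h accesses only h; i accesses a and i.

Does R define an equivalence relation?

Yes

Reflexive: yes — every world is R-related to itself.
Symmetric: yes — every pair in R has its reverse in R.
Transitive: yes — every two-step R-path is closed by a direct edge.
So R is an equivalence relation.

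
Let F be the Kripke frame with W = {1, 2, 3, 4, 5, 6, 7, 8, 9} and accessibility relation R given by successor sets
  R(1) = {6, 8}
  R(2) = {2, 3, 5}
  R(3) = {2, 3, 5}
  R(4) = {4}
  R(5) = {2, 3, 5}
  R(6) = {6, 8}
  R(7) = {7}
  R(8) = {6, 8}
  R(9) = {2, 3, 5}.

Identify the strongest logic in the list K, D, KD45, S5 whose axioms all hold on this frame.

KD45

Serial (axiom D): yes — every world has a successor (e.g. 1 R 6).
Transitive (axiom 4): yes — every two-step R-path is closed by a direct edge.
Euclidean (axiom 5): yes — any two successors of a common world are R-related.
Reflexive (axiom T): no — 1 is not related to itself.
So F validates K, D, KD45; S5 would additionally require R to be reflexive. The strongest is KD45.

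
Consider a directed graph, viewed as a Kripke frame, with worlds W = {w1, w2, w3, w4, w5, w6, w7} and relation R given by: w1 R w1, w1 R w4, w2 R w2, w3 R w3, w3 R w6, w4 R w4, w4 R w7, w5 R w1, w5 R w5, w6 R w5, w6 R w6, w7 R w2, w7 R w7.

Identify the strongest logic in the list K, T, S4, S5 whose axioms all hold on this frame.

T

Reflexive (axiom T): yes — every world is R-related to itself.
Transitive (axiom 4): no — w1 R w4 and w4 R w7, but not w1 R w7.
Euclidean (axiom 5): no — w1 R w4 and w1 R w1, but not w4 R w1.
So F validates K, T; S4 would additionally require R to be transitive. The strongest is T.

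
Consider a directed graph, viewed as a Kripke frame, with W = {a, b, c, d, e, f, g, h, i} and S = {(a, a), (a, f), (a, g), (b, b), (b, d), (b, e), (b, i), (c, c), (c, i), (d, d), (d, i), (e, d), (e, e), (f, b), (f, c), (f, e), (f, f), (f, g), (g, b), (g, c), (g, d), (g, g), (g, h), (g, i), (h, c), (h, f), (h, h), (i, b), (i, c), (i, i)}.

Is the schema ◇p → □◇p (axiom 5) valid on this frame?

Axiom 5 corresponds to the accessibility relation being Euclidean.
Euclidean: no — a S g and a S f, but not g S f.

No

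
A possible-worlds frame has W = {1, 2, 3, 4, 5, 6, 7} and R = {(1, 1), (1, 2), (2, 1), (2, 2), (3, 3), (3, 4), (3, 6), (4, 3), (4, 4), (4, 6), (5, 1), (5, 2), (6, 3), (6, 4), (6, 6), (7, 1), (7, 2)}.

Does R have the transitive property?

Transitive: yes — every two-step R-path is closed by a direct edge.

Yes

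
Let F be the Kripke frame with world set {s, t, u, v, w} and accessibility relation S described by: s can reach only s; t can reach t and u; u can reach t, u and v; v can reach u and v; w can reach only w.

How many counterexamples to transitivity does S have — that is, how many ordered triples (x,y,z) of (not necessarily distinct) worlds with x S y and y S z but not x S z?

2

Enumerating: (t,u,v), (v,u,t).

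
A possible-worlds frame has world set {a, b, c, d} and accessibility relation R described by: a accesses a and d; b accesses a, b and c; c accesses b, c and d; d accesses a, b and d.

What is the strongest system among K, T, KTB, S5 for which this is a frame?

Reflexive (axiom T): yes — every world is R-related to itself.
Symmetric (axiom B): no — b R a but not a R b.
Euclidean (axiom 5): no — b R a and b R c, but not a R c.
So F validates K, T; KTB would additionally require R to be symmetric. The strongest is T.

T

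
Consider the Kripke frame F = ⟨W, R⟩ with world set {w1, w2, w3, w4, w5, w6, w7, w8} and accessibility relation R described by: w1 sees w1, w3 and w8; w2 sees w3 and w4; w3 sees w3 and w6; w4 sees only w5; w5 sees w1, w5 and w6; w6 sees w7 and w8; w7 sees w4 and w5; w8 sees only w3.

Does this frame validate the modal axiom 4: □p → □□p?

No

The schema 4 characterises exactly the transitive frames.
Transitive: no — w1 R w3 and w3 R w6, but not w1 R w6.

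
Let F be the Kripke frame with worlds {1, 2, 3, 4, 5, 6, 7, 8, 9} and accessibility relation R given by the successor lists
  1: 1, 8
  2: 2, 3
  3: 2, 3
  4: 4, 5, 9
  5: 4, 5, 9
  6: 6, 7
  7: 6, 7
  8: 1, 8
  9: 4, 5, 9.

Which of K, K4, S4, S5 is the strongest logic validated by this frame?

Transitive (axiom 4): yes — every two-step R-path is closed by a direct edge.
Reflexive (axiom T): yes — every world is R-related to itself.
Euclidean (axiom 5): yes — any two successors of a common world are R-related.
So F validates K, K4, S4, S5. The strongest is S5.

S5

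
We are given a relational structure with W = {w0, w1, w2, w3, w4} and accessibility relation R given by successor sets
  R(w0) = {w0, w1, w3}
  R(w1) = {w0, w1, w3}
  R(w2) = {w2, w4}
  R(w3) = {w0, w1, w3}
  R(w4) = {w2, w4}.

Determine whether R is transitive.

Yes

Transitive: yes — every two-step R-path is closed by a direct edge.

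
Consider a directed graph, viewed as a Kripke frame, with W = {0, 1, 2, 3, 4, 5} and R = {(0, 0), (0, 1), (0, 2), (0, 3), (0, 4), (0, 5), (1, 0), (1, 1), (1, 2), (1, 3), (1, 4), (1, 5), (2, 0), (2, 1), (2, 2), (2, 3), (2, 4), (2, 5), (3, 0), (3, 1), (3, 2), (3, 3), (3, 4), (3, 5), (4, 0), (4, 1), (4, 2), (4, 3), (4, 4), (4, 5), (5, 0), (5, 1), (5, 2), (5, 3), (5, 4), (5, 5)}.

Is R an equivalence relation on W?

Reflexive: yes — every world is R-related to itself.
Symmetric: yes — every pair in R has its reverse in R.
Transitive: yes — every two-step R-path is closed by a direct edge.
So R is an equivalence relation.

Yes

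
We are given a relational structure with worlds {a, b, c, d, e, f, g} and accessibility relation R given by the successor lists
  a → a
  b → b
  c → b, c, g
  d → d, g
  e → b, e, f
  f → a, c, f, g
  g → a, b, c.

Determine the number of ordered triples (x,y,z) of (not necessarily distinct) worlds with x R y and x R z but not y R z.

21

Enumerating: (c,b,c), (c,b,g), (c,g,g), (d,g,d), (d,g,g), (e,b,e), (e,b,f), (e,f,b), (e,f,e), (f,a,c), (f,a,f), (f,a,g), … and 9 more.
Total: 21.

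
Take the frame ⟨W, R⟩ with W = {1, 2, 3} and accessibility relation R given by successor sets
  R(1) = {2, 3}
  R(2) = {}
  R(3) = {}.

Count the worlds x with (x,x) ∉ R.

Enumerating: 1, 2, 3.

3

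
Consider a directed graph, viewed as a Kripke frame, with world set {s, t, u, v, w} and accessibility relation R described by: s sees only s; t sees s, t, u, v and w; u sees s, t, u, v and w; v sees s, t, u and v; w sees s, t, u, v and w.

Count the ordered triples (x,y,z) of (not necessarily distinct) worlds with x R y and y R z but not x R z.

Enumerating: (v,t,w), (v,u,w).

2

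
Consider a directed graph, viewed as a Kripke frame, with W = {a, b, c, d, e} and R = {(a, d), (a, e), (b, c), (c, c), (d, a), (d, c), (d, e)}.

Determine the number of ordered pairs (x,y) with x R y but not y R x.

4

Enumerating: (a,e), (b,c), (d,c), (d,e).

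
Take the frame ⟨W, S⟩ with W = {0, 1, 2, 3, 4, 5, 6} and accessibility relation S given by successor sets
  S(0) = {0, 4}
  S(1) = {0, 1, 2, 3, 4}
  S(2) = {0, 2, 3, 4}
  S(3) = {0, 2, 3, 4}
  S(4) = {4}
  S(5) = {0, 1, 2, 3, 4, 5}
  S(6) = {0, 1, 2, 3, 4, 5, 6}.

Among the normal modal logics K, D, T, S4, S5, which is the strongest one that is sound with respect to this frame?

Serial (axiom D): yes — every world has a successor (e.g. 0 S 0).
Reflexive (axiom T): yes — every world is S-related to itself.
Transitive (axiom 4): yes — every two-step S-path is closed by a direct edge.
Euclidean (axiom 5): no — 1 S 0 and 1 S 2, but not 0 S 2.
So F validates K, D, T, S4; S5 would additionally require S to be Euclidean. The strongest is S4.

S4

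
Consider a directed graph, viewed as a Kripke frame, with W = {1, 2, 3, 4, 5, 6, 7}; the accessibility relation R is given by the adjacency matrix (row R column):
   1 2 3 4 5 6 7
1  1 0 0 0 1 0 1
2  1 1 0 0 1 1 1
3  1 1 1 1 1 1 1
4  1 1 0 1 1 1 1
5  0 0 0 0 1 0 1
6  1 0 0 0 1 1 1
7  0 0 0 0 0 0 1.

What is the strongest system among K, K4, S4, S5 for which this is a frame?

S4

Transitive (axiom 4): yes — every two-step R-path is closed by a direct edge.
Reflexive (axiom T): yes — every world is R-related to itself.
Euclidean (axiom 5): no — 1 R 7 and 1 R 5, but not 7 R 5.
So F validates K, K4, S4; S5 would additionally require R to be Euclidean. The strongest is S4.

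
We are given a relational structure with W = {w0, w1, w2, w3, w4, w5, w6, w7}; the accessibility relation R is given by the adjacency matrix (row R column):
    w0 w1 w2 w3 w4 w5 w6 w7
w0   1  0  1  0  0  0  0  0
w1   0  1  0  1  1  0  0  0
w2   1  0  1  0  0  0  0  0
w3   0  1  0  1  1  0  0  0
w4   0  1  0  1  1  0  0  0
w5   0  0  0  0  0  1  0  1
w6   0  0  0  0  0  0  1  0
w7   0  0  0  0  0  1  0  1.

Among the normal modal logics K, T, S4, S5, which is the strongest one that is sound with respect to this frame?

Reflexive (axiom T): yes — every world is R-related to itself.
Transitive (axiom 4): yes — every two-step R-path is closed by a direct edge.
Euclidean (axiom 5): yes — any two successors of a common world are R-related.
So F validates K, T, S4, S5. The strongest is S5.

S5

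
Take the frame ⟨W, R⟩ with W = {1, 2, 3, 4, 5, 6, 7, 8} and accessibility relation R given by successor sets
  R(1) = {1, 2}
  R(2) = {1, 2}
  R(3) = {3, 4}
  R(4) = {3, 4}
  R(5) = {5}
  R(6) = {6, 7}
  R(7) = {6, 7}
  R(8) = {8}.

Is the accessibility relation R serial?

Serial: yes — every world has a successor (e.g. 1 R 1).

Yes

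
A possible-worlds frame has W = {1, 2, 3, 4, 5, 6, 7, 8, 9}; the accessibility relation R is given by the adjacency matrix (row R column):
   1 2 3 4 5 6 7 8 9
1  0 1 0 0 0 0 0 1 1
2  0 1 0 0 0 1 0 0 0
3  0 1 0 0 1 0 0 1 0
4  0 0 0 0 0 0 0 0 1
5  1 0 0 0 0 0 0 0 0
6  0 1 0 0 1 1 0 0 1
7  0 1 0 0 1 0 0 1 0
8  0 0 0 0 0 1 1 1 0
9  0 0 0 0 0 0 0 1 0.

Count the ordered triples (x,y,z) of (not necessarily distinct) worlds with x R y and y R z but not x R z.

26

Enumerating: (1,2,6), (1,8,6), (1,8,7), (2,6,5), (2,6,9), (3,2,6), (3,5,1), (3,8,6), (3,8,7), (4,9,8), (5,1,2), (5,1,8), … and 14 more.
Total: 26.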